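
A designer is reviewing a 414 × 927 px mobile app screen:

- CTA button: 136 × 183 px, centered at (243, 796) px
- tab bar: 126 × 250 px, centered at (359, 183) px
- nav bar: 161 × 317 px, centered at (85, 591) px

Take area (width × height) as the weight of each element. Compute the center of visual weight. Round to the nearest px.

Areas: CTA button 136·183 = 24888, tab bar 126·250 = 31500, nav bar 161·317 = 51037. Total weight = 107425.
x-moment: 24888·243 + 31500·359 + 51037·85 = 21694429; centroid 21694429/107425 ≈ 201.95.
y-moment: 24888·796 + 31500·183 + 51037·591 = 55738215; centroid 55738215/107425 ≈ 518.86.

(202, 519)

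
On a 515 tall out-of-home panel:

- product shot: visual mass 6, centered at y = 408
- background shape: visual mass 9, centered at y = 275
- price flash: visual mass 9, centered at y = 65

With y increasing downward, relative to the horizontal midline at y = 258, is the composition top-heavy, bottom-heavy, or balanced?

top-heavy

Total weight = 6 + 9 + 9 = 24.
y-moment: 6·408 + 9·275 + 9·65 = 5508; centroid 5508/24 ≈ 229.50.
Since 229.5 is above (smaller y than) 258, the composition reads top-heavy.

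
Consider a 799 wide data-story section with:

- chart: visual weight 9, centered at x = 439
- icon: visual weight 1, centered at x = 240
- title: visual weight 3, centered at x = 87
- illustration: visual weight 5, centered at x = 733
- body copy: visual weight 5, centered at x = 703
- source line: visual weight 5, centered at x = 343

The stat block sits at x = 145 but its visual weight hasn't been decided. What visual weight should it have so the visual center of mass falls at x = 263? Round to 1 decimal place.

Fixed elements: Σw = 9 + 1 + 3 + 5 + 5 + 5 = 28, Σw·x = 9·439 + 1·240 + 3·87 + 5·733 + 5·703 + 5·343 = 13347.
Balance at x = 263 requires (13347 + w·145) / (28 + w) = 263.
Solving: w = (263·28 − 13347) / (145 − 263) = -5983 / -118 ≈ 50.70.

w ≈ 50.7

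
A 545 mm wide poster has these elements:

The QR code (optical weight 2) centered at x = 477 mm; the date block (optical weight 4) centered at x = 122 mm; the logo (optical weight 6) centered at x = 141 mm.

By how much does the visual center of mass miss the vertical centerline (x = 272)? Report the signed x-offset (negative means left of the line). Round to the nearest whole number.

≈ -81 mm

Total weight = 2 + 4 + 6 = 12.
x: (2·477 + 4·122 + 6·141) / 12 = 2288 / 12 ≈ 190.67
Difference: 190.67 − 272 ≈ -81.33.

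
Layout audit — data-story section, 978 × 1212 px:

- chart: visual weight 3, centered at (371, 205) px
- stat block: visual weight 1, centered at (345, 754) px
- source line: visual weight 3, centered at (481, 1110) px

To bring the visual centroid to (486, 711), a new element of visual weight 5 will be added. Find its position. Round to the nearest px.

With the new element, Σw becomes 3 + 1 + 3 + 5 = 12.
x: need Σw·x = 12·486 = 5832. Existing = 3·371 + 1·345 + 3·481 = 2901. Remainder 2931 / 5 ≈ 586.20.
y: need Σw·y = 12·711 = 8532. Existing = 3·205 + 1·754 + 3·1110 = 4699. Remainder 3833 / 5 ≈ 766.60.

(586, 767)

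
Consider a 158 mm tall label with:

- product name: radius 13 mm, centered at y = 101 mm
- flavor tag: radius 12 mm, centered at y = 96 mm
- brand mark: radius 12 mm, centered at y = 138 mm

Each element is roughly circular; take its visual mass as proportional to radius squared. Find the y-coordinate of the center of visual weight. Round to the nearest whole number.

r² weights: product name 13² = 169, flavor tag 12² = 144, brand mark 12² = 144. Total = 457.
Σw·y = 169·101 + 144·96 + 144·138 = 50765, so ȳ = 50765/457 ≈ 111.08.

y ≈ 111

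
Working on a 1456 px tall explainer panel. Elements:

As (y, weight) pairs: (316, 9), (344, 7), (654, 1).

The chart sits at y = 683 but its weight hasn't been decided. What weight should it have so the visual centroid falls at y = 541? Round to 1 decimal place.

w ≈ 23.2

Existing Σw = 17 (9 + 7 + 1); existing moment 9·316 + 7·344 + 1·654 = 5906.
Balance at y = 541 requires (5906 + w·683) / (17 + w) = 541.
Solving: w = (541·17 − 5906) / (683 − 541) = 3291 / 142 ≈ 23.18.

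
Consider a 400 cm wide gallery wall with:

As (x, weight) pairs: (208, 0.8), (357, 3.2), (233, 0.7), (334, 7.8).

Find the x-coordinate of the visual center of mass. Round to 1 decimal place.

x ≈ 326.2

Total weight = 0.8 + 3.2 + 0.7 + 7.8 = 12.5.
x: (0.8·208 + 3.2·357 + 0.7·233 + 7.8·334) / 12.5 = 4077.1 / 12.5 ≈ 326.17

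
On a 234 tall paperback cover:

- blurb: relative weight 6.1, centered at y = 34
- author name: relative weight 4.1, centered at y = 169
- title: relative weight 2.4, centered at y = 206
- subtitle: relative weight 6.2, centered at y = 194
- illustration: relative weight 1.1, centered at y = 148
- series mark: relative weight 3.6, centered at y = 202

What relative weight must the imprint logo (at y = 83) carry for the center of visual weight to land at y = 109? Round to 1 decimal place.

w ≈ 35.6

Fixed elements: Σw = 6.1 + 4.1 + 2.4 + 6.2 + 1.1 + 3.6 = 23.5, Σw·y = 6.1·34 + 4.1·169 + 2.4·206 + 6.2·194 + 1.1·148 + 3.6·202 = 3487.5.
Set Σw·y/Σw = 109: (3487.5 + 83w) = 109·(23.5 + w).
Solving: w = (109·23.5 − 3487.5) / (83 − 109) = -926.0 / -26 ≈ 35.62.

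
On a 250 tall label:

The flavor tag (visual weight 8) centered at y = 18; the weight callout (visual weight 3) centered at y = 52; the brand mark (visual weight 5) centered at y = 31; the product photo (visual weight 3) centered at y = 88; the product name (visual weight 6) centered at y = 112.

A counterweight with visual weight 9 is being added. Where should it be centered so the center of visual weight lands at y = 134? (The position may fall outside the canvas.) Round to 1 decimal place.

New total weight: (8 + 3 + 5 + 3 + 6) + 9 = 34.
y: target moment 34×134 = 4556; current 8·18 + 3·52 + 5·31 + 3·88 + 6·112 = 1391; the counterweight supplies 3165, so y = 3165/9 ≈ 351.67.

y ≈ 351.7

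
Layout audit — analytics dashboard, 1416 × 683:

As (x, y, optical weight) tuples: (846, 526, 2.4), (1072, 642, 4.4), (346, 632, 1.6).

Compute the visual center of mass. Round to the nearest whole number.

Weights sum to 2.4 + 4.4 + 1.6 = 8.4.
x: (2.4·846 + 4.4·1072 + 1.6·346) / 8.4 = 7300.8 / 8.4 ≈ 869.14
y: (2.4·526 + 4.4·642 + 1.6·632) / 8.4 = 5098.4 / 8.4 ≈ 606.95

(869, 607)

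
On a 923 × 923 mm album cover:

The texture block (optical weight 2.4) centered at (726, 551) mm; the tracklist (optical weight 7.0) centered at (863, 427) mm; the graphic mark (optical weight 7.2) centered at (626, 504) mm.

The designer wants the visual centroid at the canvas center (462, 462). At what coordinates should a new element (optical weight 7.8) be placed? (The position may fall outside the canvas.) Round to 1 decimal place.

(-130.5, 427.3)

After adding the new element, total weight = 2.4 + 7.0 + 7.2 + 7.8 = 24.4.
x: need Σw·x = 24.4·462 = 11272.8. Existing = 2.4·726 + 7.0·863 + 7.2·626 = 12290.6. Remainder -1017.8 / 7.8 ≈ -130.49.
y: need Σw·y = 24.4·462 = 11272.8. Existing = 2.4·551 + 7.0·427 + 7.2·504 = 7940.2. Remainder 3332.6 / 7.8 ≈ 427.26.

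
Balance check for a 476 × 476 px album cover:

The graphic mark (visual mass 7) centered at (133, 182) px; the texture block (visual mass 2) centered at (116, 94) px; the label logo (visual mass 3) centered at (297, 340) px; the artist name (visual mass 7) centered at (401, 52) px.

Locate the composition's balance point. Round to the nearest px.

Total weight = 7 + 2 + 3 + 7 = 19.
Σw·x = 7·133 + 2·116 + 3·297 + 7·401 = 4861, so x̄ = 4861/19 ≈ 255.84.
Σw·y = 7·182 + 2·94 + 3·340 + 7·52 = 2846, so ȳ = 2846/19 ≈ 149.79.

(256, 150)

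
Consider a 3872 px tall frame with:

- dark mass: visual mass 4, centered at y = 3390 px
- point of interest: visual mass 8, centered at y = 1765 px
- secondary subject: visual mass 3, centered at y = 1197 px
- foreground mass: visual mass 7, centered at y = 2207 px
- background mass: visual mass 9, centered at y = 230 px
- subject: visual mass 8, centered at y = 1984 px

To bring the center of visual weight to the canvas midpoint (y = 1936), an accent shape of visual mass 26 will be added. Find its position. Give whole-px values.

With the accent shape, Σw becomes 4 + 8 + 3 + 7 + 9 + 8 + 26 = 65.
Along y: (64662 + 26·y) / 65 = 1936 (existing moment 4·3390 + 8·1765 + 3·1197 + 7·2207 + 9·230 + 8·1984 = 64662) ⇒ y = (125840 − 64662) / 26 ≈ 2353.00.

y ≈ 2353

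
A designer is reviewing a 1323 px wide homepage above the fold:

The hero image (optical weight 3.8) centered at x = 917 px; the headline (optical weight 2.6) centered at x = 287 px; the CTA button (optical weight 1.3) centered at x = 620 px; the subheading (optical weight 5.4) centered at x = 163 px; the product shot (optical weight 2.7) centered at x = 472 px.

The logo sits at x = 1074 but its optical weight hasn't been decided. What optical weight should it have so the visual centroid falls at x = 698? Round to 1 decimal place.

w ≈ 10.2

Existing Σw = 15.8 (3.8 + 2.6 + 1.3 + 5.4 + 2.7); existing moment 3.8·917 + 2.6·287 + 1.3·620 + 5.4·163 + 2.7·472 = 7191.4.
Set Σw·x/Σw = 698: (7191.4 + 1074w) = 698·(15.8 + w).
Solving: w = (698·15.8 − 7191.4) / (1074 − 698) = 3837.0 / 376 ≈ 10.20.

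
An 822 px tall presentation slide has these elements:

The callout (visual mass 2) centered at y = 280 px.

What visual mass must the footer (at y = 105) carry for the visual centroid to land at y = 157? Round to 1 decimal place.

w ≈ 4.7

Known: weight 2 with moment 2·280 = 560.
Set Σw·y/Σw = 157: (560 + 105w) = 157·(2 + w).
Rearranging, w·(105 − 157) = 157·2 − 560 = -246, so w ≈ -246/-52 = 4.73.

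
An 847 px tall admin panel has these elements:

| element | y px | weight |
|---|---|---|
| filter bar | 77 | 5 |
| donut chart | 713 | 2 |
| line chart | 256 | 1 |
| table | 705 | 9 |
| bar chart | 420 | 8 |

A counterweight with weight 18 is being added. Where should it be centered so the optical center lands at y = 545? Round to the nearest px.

New total weight: (5 + 2 + 1 + 9 + 8) + 18 = 43.
y: target moment 43×545 = 23435; current 5·77 + 2·713 + 1·256 + 9·705 + 8·420 = 11772; the counterweight supplies 11663, so y = 11663/18 ≈ 647.94.

y ≈ 648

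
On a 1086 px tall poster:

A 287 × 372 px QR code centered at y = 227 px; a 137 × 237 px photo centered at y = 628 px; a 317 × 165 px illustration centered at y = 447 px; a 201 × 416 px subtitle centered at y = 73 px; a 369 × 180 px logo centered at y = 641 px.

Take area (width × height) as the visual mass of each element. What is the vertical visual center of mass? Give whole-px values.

Areas: QR code 287·372 = 106764, photo 137·237 = 32469, illustration 317·165 = 52305, subtitle 201·416 = 83616, logo 369·180 = 66420. Total weight = 341574.
y-moment: 106764·227 + 32469·628 + 52305·447 + 83616·73 + 66420·641 = 116685483; centroid 116685483/341574 ≈ 341.61.

y ≈ 342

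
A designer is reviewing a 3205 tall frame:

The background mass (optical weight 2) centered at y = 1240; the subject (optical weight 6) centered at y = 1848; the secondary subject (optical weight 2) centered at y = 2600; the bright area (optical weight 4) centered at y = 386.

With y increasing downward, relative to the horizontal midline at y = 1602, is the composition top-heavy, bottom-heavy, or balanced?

Weights sum to 2 + 6 + 2 + 4 = 14.
y: (2·1240 + 6·1848 + 2·2600 + 4·386) / 14 = 20312 / 14 ≈ 1450.86
1450.9 vs midline 1602 → top-heavy.

top-heavy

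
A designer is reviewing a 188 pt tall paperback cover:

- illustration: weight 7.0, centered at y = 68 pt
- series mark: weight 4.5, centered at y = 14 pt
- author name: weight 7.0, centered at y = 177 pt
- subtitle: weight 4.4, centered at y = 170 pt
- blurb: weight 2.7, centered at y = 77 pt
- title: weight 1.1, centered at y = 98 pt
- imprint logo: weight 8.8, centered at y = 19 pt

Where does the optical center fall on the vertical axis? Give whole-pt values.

Weights sum to 7.0 + 4.5 + 7.0 + 4.4 + 2.7 + 1.1 + 8.8 = 35.5.
Σw·y = 3008.9; ȳ = 3008.9/35.5 ≈ 84.76.

y ≈ 85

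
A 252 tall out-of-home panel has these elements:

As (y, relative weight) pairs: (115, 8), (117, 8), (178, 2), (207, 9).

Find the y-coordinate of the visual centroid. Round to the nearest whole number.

y ≈ 151

Weights sum to 8 + 8 + 2 + 9 = 27.
y: (8·115 + 8·117 + 2·178 + 9·207) / 27 = 4075 / 27 ≈ 150.93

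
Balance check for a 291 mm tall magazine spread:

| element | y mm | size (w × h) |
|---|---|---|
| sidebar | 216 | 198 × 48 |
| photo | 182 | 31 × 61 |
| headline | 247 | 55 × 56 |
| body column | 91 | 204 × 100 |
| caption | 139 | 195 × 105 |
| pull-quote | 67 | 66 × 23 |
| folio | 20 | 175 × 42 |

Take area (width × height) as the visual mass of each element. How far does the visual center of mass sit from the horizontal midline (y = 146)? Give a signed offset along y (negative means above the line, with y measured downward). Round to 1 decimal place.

Areas: sidebar 198·48 = 9504, photo 31·61 = 1891, headline 55·56 = 3080, body column 204·100 = 20400, caption 195·105 = 20475, pull-quote 66·23 = 1518, folio 175·42 = 7350. Total weight = 64218.
y: (9504·216 + 1891·182 + 3080·247 + 20400·91 + 20475·139 + 1518·67 + 7350·20) / 64218 = 8108917 / 64218 ≈ 126.27
Difference: 126.27 − 146 ≈ -19.73.

≈ -19.7 mm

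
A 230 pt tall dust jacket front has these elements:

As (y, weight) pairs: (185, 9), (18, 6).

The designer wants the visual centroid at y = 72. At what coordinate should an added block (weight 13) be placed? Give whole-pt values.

y ≈ 19

New total weight: (9 + 6) + 13 = 28.
y: need Σw·y = 28·72 = 2016. Existing = 9·185 + 6·18 = 1773. Remainder 243 / 13 ≈ 18.69.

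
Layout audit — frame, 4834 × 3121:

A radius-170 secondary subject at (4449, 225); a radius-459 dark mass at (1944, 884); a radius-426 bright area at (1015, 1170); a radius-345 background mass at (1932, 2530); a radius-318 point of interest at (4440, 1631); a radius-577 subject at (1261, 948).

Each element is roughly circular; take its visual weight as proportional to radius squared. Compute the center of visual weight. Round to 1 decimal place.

(1869.5, 1218.3)

r² weights: secondary subject 170² = 28900, dark mass 459² = 210681, bright area 426² = 181476, background mass 345² = 119025, point of interest 318² = 101124, subject 577² = 332929. Total = 974135.
Σw·x = 28900·4449 + 210681·1944 + 181476·1015 + 119025·1932 + 101124·4440 + 332929·1261 = 1821108433, so x̄ = 1821108433/974135 ≈ 1869.46.
Σw·y = 28900·225 + 210681·884 + 181476·1170 + 119025·2530 + 101124·1631 + 332929·948 = 1186754610, so ȳ = 1186754610/974135 ≈ 1218.27.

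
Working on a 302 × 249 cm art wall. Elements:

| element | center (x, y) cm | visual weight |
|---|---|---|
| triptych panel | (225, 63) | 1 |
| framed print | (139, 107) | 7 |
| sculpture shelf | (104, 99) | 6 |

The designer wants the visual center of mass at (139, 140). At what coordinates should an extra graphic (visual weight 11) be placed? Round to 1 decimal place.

New total weight: (1 + 7 + 6) + 11 = 25.
x: need Σw·x = 25·139 = 3475. Existing = 1·225 + 7·139 + 6·104 = 1822. Remainder 1653 / 11 ≈ 150.27.
y: need Σw·y = 25·140 = 3500. Existing = 1·63 + 7·107 + 6·99 = 1406. Remainder 2094 / 11 ≈ 190.36.

(150.3, 190.4)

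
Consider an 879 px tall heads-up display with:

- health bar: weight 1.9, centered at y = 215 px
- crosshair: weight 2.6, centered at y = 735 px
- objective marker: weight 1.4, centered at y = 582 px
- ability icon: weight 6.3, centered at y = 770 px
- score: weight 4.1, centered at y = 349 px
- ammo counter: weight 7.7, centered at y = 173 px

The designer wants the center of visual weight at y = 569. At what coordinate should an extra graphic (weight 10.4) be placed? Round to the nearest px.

After adding the extra graphic, total weight = 1.9 + 2.6 + 1.4 + 6.3 + 4.1 + 7.7 + 10.4 = 34.4.
y: target moment 34.4×569 = 19573.6; current 1.9·215 + 2.6·735 + 1.4·582 + 6.3·770 + 4.1·349 + 7.7·173 = 10748.3; the extra graphic supplies 8825.3, so y = 8825.3/10.4 ≈ 848.59.

y ≈ 849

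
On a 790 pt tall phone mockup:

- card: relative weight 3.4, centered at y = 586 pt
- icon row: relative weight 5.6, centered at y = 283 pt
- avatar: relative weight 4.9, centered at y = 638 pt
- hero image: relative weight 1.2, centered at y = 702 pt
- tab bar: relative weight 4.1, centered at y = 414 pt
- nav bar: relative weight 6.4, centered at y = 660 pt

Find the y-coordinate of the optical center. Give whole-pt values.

y ≈ 526

Total weight = 3.4 + 5.6 + 4.9 + 1.2 + 4.1 + 6.4 = 25.6.
y: (3.4·586 + 5.6·283 + 4.9·638 + 1.2·702 + 4.1·414 + 6.4·660) / 25.6 = 13467.2 / 25.6 ≈ 526.06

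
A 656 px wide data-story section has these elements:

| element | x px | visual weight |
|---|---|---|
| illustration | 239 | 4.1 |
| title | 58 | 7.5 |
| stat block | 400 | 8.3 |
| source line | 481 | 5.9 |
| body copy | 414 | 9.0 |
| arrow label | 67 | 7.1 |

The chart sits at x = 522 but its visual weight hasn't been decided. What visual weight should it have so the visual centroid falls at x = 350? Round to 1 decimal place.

Existing Σw = 41.9 (4.1 + 7.5 + 8.3 + 5.9 + 9.0 + 7.1); existing moment 4.1·239 + 7.5·58 + 8.3·400 + 5.9·481 + 9.0·414 + 7.1·67 = 11774.5.
For the centroid to hit 350: (11774.5 + w·522) / (41.9 + w) = 350.
So w = (350·41.9 − 11774.5)/(522 − 350) = 2890.5/172 ≈ 16.81.

w ≈ 16.8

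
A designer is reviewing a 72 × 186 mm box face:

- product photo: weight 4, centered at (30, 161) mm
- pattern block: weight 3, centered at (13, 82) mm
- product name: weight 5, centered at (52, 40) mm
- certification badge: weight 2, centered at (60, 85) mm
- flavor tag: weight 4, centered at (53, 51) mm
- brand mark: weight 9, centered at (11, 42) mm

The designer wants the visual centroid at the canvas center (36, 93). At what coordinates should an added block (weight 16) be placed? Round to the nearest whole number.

(44, 135)

With the added block, Σw becomes 4 + 3 + 5 + 2 + 4 + 9 + 16 = 43.
Along x: (850 + 16·x) / 43 = 36 (existing moment 4·30 + 3·13 + 5·52 + 2·60 + 4·53 + 9·11 = 850) ⇒ x = (1548 − 850) / 16 ≈ 43.62.
Along y: (1842 + 16·y) / 43 = 93 (existing moment 4·161 + 3·82 + 5·40 + 2·85 + 4·51 + 9·42 = 1842) ⇒ y = (3999 − 1842) / 16 ≈ 134.81.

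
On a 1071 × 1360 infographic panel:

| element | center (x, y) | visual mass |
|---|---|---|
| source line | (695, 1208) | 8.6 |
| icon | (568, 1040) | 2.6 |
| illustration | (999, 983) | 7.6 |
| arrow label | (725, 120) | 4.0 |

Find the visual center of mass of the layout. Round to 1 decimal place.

(787.1, 923.0)

Total weight = 8.6 + 2.6 + 7.6 + 4.0 = 22.8.
Σw·x = 8.6·695 + 2.6·568 + 7.6·999 + 4.0·725 = 17946.2, so x̄ = 17946.2/22.8 ≈ 787.11.
Σw·y = 8.6·1208 + 2.6·1040 + 7.6·983 + 4.0·120 = 21043.6, so ȳ = 21043.6/22.8 ≈ 922.96.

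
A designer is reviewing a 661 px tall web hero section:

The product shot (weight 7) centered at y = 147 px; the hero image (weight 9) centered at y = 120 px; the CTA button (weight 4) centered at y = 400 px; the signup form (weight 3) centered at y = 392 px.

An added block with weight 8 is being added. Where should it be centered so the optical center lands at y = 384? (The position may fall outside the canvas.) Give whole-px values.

y ≈ 877

After adding the added block, total weight = 7 + 9 + 4 + 3 + 8 = 31.
y: need Σw·y = 31·384 = 11904. Existing = 7·147 + 9·120 + 4·400 + 3·392 = 4885. Remainder 7019 / 8 ≈ 877.38.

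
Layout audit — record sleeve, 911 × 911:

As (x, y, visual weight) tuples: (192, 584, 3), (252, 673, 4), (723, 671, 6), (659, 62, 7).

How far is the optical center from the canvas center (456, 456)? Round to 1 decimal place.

Σw = 3 + 4 + 6 + 7 = 20.
Σw·x = 3·192 + 4·252 + 6·723 + 7·659 = 10535, so x̄ = 10535/20 ≈ 526.75.
Σw·y = 3·584 + 4·673 + 6·671 + 7·62 = 8904, so ȳ = 8904/20 ≈ 445.20.
Offset from (456, 456): Δx ≈ 70.75, Δy ≈ -10.80; distance = √(Δx² + Δy²) ≈ 71.57.

≈ 71.6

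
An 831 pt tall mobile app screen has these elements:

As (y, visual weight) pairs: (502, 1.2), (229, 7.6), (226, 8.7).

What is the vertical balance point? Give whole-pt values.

y ≈ 246

Σw = 1.2 + 7.6 + 8.7 = 17.5.
y-moment: 1.2·502 + 7.6·229 + 8.7·226 = 4309.0; centroid 4309.0/17.5 ≈ 246.23.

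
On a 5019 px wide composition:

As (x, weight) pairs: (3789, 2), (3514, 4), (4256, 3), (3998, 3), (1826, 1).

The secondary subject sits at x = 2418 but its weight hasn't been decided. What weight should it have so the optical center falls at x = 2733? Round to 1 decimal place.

Known weights sum to 2 + 4 + 3 + 3 + 1 = 13; their moment is 2·3789 + 4·3514 + 3·4256 + 3·3998 + 1·1826 = 48222.
Set Σw·x/Σw = 2733: (48222 + 2418w) = 2733·(13 + w).
So w = (2733·13 − 48222)/(2418 − 2733) = -12693/-315 ≈ 40.30.

w ≈ 40.3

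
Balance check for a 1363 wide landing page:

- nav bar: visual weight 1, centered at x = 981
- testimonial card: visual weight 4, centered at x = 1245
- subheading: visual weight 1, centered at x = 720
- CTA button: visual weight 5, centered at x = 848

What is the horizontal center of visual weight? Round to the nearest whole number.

Total weight = 1 + 4 + 1 + 5 = 11.
x-moment: 1·981 + 4·1245 + 1·720 + 5·848 = 10921; centroid 10921/11 ≈ 992.82.

x ≈ 993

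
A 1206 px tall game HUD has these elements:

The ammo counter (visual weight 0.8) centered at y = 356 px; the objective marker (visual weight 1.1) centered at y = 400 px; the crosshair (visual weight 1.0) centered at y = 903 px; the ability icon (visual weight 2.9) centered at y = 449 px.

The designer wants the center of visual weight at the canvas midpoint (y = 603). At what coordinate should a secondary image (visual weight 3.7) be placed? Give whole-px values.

y ≈ 756

New total weight: (0.8 + 1.1 + 1.0 + 2.9) + 3.7 = 9.5.
Along y: (2929.9 + 3.7·y) / 9.5 = 603 (existing moment 0.8·356 + 1.1·400 + 1.0·903 + 2.9·449 = 2929.9) ⇒ y = (5728.5 − 2929.9) / 3.7 ≈ 756.38.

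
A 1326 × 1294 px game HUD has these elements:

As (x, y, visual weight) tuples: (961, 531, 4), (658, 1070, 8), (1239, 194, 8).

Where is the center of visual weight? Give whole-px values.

Σw = 4 + 8 + 8 = 20.
x-moment: 4·961 + 8·658 + 8·1239 = 19020; centroid 19020/20 ≈ 951.00.
y-moment: 4·531 + 8·1070 + 8·194 = 12236; centroid 12236/20 ≈ 611.80.

(951, 612)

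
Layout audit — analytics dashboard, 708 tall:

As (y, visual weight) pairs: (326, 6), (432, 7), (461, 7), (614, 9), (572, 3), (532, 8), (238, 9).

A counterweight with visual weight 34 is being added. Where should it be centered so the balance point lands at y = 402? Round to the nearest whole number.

y ≈ 339

New total weight: (6 + 7 + 7 + 9 + 3 + 8 + 9) + 34 = 83.
Along y: (21847 + 34·y) / 83 = 402 (existing moment 6·326 + 7·432 + 7·461 + 9·614 + 3·572 + 8·532 + 9·238 = 21847) ⇒ y = (33366 − 21847) / 34 ≈ 338.79.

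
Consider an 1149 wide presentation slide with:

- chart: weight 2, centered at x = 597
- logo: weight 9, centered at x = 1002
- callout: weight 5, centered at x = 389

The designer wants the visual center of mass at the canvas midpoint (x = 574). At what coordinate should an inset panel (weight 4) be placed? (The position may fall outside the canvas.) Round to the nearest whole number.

x ≈ -169

With the inset panel, Σw becomes 2 + 9 + 5 + 4 = 20.
Along x: (12157 + 4·x) / 20 = 574 (existing moment 2·597 + 9·1002 + 5·389 = 12157) ⇒ x = (11480 − 12157) / 4 ≈ -169.25.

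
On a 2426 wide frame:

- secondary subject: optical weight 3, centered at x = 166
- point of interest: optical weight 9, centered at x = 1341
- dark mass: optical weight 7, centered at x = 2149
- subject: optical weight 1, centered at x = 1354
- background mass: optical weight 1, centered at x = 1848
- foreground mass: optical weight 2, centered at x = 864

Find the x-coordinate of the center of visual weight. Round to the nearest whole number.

Total weight = 3 + 9 + 7 + 1 + 1 + 2 = 23.
Σw·x = 32540; x̄ = 32540/23 ≈ 1414.78.

x ≈ 1415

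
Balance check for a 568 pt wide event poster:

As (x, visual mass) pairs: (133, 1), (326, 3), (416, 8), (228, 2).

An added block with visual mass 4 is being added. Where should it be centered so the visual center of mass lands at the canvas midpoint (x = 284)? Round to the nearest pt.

x ≈ 54

After adding the added block, total weight = 1 + 3 + 8 + 2 + 4 = 18.
Along x: (4895 + 4·x) / 18 = 284 (existing moment 1·133 + 3·326 + 8·416 + 2·228 = 4895) ⇒ x = (5112 − 4895) / 4 ≈ 54.25.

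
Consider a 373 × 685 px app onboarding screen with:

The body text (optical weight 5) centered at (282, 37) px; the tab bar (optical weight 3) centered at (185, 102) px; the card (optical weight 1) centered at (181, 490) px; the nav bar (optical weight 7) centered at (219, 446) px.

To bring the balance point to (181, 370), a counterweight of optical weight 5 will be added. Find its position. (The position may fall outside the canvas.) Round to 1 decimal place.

With the counterweight, Σw becomes 5 + 3 + 1 + 7 + 5 = 21.
Along x: (3679 + 5·x) / 21 = 181 (existing moment 5·282 + 3·185 + 1·181 + 7·219 = 3679) ⇒ x = (3801 − 3679) / 5 ≈ 24.40.
Along y: (4103 + 5·y) / 21 = 370 (existing moment 5·37 + 3·102 + 1·490 + 7·446 = 4103) ⇒ y = (7770 − 4103) / 5 ≈ 733.40.

(24.4, 733.4)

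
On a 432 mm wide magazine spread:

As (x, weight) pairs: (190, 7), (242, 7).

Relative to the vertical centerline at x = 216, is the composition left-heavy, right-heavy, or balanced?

Weights sum to 7 + 7 = 14.
Σw·x = 7·190 + 7·242 = 3024, so x̄ = 3024/14 ≈ 216.00.
216.00 = 216 exactly: balanced.

balanced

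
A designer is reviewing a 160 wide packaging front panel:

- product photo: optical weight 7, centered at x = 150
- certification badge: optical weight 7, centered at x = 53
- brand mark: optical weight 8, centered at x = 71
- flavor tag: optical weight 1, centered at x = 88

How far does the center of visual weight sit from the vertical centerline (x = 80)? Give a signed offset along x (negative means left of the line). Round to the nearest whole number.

Σw = 7 + 7 + 8 + 1 = 23.
x-moment: 7·150 + 7·53 + 8·71 + 1·88 = 2077; centroid 2077/23 ≈ 90.30.
Difference: 90.30 − 80 ≈ 10.30.

≈ 10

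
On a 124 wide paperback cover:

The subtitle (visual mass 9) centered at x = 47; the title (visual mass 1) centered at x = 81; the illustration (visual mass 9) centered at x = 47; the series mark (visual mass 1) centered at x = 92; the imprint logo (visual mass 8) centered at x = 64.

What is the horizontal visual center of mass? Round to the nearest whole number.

Σw = 9 + 1 + 9 + 1 + 8 = 28.
Σw·x = 9·47 + 1·81 + 9·47 + 1·92 + 8·64 = 1531, so x̄ = 1531/28 ≈ 54.68.

x ≈ 55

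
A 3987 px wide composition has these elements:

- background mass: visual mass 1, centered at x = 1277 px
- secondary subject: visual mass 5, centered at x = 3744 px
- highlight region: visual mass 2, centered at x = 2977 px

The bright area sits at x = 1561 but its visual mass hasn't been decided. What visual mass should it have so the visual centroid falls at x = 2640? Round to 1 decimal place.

w ≈ 4.5

Existing Σw = 8 (1 + 5 + 2); existing moment 1·1277 + 5·3744 + 2·2977 = 25951.
Set Σw·x/Σw = 2640: (25951 + 1561w) = 2640·(8 + w).
Rearranging, w·(1561 − 2640) = 2640·8 − 25951 = -4831, so w ≈ -4831/-1079 = 4.48.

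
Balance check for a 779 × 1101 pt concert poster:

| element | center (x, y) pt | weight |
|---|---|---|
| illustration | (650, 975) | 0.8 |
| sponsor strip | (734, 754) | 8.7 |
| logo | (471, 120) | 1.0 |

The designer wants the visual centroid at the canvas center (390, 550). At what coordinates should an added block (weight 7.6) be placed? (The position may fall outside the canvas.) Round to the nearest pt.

(-42, 328)

With the added block, Σw becomes 0.8 + 8.7 + 1.0 + 7.6 = 18.1.
x: target moment 18.1×390 = 7059.0; current 0.8·650 + 8.7·734 + 1.0·471 = 7376.8; the added block supplies -317.8, so x = -317.8/7.6 ≈ -41.82.
y: target moment 18.1×550 = 9955.0; current 0.8·975 + 8.7·754 + 1.0·120 = 7459.8; the added block supplies 2495.2, so y = 2495.2/7.6 ≈ 328.32.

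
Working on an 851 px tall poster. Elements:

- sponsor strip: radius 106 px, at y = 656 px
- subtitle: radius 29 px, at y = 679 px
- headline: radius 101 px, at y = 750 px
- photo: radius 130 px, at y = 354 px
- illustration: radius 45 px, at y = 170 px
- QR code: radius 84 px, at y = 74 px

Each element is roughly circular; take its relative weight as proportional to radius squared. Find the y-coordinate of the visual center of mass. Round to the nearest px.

y ≈ 465

Weights ∝ r²: sponsor strip 106² = 11236, subtitle 29² = 841, headline 101² = 10201, photo 130² = 16900, illustration 45² = 2025, QR code 84² = 7056; Σw = 48259.
y-moment: 11236·656 + 841·679 + 10201·750 + 16900·354 + 2025·170 + 7056·74 = 22441599; centroid 22441599/48259 ≈ 465.02.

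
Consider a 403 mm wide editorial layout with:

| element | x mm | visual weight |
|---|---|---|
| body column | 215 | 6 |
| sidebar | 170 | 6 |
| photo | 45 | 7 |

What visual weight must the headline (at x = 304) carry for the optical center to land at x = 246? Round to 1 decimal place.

Known weights sum to 6 + 6 + 7 = 19; their moment is 6·215 + 6·170 + 7·45 = 2625.
For the centroid to hit 246: (2625 + w·304) / (19 + w) = 246.
So w = (246·19 − 2625)/(304 − 246) = 2049/58 ≈ 35.33.

w ≈ 35.3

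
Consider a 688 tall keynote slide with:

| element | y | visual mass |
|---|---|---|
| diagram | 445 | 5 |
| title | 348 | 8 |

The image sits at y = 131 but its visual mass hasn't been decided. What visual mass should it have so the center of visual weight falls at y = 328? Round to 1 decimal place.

w ≈ 3.8

Known weights sum to 5 + 8 = 13; their moment is 5·445 + 8·348 = 5009.
Set Σw·y/Σw = 328: (5009 + 131w) = 328·(13 + w).
Solving: w = (328·13 − 5009) / (131 − 328) = -745 / -197 ≈ 3.78.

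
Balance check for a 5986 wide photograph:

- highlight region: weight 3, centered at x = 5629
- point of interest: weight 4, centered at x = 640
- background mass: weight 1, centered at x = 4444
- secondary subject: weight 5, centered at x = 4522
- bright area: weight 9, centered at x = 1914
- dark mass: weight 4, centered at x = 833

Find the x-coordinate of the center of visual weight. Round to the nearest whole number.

x ≈ 2579

Total weight = 3 + 4 + 1 + 5 + 9 + 4 = 26.
x: (3·5629 + 4·640 + 1·4444 + 5·4522 + 9·1914 + 4·833) / 26 = 67059 / 26 ≈ 2579.19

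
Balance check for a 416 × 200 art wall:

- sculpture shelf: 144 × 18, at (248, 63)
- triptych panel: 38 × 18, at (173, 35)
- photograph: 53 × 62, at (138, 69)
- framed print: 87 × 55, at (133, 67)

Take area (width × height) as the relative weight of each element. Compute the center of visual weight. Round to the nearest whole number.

(163, 65)

Areas → weights: sculpture shelf 144·18 = 2592, triptych panel 38·18 = 684, photograph 53·62 = 3286, framed print 87·55 = 4785; Σw = 11347.
Σw·x = 2592·248 + 684·173 + 3286·138 + 4785·133 = 1851021, so x̄ = 1851021/11347 ≈ 163.13.
Σw·y = 2592·63 + 684·35 + 3286·69 + 4785·67 = 734565, so ȳ = 734565/11347 ≈ 64.74.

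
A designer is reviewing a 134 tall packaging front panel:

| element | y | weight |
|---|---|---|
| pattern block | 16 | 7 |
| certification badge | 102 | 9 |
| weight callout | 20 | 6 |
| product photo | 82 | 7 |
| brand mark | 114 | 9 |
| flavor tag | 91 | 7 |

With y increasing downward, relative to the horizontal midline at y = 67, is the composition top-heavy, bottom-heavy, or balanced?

bottom-heavy

Total weight = 7 + 9 + 6 + 7 + 9 + 7 = 45.
y-moment: 7·16 + 9·102 + 6·20 + 7·82 + 9·114 + 7·91 = 3387; centroid 3387/45 ≈ 75.27.
75.3 vs midline 67 → bottom-heavy.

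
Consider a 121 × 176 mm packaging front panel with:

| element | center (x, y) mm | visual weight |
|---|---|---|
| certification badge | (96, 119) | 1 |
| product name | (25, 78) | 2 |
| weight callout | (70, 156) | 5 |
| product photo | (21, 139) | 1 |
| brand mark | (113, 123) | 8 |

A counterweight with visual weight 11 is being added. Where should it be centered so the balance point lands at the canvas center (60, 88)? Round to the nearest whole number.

(24, 26)

New total weight: (1 + 2 + 5 + 1 + 8) + 11 = 28.
Along x: (1421 + 11·x) / 28 = 60 (existing moment 1·96 + 2·25 + 5·70 + 1·21 + 8·113 = 1421) ⇒ x = (1680 − 1421) / 11 ≈ 23.55.
Along y: (2178 + 11·y) / 28 = 88 (existing moment 1·119 + 2·78 + 5·156 + 1·139 + 8·123 = 2178) ⇒ y = (2464 − 2178) / 11 ≈ 26.00.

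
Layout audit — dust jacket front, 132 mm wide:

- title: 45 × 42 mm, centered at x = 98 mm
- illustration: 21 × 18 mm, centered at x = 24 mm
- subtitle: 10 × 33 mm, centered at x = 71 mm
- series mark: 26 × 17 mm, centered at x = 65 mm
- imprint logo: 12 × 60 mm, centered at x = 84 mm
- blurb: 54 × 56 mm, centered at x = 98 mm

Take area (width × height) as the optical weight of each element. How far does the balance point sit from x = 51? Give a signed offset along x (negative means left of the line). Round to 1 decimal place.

≈ 37.9 mm

Areas: title 45·42 = 1890, illustration 21·18 = 378, subtitle 10·33 = 330, series mark 26·17 = 442, imprint logo 12·60 = 720, blurb 54·56 = 3024. Total weight = 6784.
x: moment 603284 / weight 6784 ≈ 88.93
Difference: 88.93 − 51 ≈ 37.93.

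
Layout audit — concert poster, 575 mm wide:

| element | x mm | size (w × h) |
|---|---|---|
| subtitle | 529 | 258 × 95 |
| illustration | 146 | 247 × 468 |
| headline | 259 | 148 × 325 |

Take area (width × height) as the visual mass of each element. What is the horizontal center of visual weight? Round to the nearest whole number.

Taking area as weight: subtitle 258·95 = 24510, illustration 247·468 = 115596, headline 148·325 = 48100. Sum 188206.
Σw·x = 24510·529 + 115596·146 + 48100·259 = 42300706, so x̄ = 42300706/188206 ≈ 224.76.

x ≈ 225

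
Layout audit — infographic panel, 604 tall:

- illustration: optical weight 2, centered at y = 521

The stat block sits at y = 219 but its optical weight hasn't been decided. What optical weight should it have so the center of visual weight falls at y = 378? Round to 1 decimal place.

Known: weight 2 with moment 2·521 = 1042.
For the centroid to hit 378: (1042 + w·219) / (2 + w) = 378.
Solving: w = (378·2 − 1042) / (219 − 378) = -286 / -159 ≈ 1.80.

w ≈ 1.8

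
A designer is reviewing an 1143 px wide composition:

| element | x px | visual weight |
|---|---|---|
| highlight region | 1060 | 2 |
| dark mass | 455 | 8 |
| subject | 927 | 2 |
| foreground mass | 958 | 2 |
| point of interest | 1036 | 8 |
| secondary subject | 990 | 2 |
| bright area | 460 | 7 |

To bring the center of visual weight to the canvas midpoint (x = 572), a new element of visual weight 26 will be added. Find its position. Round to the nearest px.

New total weight: (2 + 8 + 2 + 2 + 8 + 2 + 7) + 26 = 57.
x: need Σw·x = 57·572 = 32604. Existing = 2·1060 + 8·455 + 2·927 + 2·958 + 8·1036 + 2·990 + 7·460 = 23018. Remainder 9586 / 26 ≈ 368.69.

x ≈ 369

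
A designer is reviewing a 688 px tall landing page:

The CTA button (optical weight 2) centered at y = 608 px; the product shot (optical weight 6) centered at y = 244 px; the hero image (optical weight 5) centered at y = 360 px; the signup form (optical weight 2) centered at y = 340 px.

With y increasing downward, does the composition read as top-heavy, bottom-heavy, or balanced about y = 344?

balanced

Total weight = 2 + 6 + 5 + 2 = 15.
Σw·y = 2·608 + 6·244 + 5·360 + 2·340 = 5160, so ȳ = 5160/15 ≈ 344.00.
That equals the midline 344 — balanced.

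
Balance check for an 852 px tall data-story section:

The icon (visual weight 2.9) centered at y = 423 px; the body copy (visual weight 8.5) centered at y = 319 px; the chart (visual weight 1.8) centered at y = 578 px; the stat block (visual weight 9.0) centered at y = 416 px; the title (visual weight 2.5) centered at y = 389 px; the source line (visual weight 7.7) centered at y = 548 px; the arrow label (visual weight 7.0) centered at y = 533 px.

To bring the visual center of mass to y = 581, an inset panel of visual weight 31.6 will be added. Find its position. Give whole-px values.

y ≈ 747

After adding the inset panel, total weight = 2.9 + 8.5 + 1.8 + 9.0 + 2.5 + 7.7 + 7.0 + 31.6 = 71.0.
y: need Σw·y = 71.0·581 = 41251.0. Existing = 2.9·423 + 8.5·319 + 1.8·578 + 9.0·416 + 2.5·389 + 7.7·548 + 7.0·533 = 17645.7. Remainder 23605.3 / 31.6 ≈ 747.00.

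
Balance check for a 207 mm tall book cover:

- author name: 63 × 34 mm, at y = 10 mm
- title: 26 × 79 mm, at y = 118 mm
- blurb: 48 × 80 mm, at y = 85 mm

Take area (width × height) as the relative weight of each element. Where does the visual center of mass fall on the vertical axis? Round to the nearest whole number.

Areas: author name 63·34 = 2142, title 26·79 = 2054, blurb 48·80 = 3840. Total weight = 8036.
y: (2142·10 + 2054·118 + 3840·85) / 8036 = 590192 / 8036 ≈ 73.44

y ≈ 73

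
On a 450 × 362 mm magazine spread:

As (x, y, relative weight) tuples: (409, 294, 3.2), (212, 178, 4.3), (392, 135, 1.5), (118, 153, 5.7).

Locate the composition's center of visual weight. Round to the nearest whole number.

(237, 189)

Total weight = 3.2 + 4.3 + 1.5 + 5.7 = 14.7.
x: (3.2·409 + 4.3·212 + 1.5·392 + 5.7·118) / 14.7 = 3481.0 / 14.7 ≈ 236.80
y: (3.2·294 + 4.3·178 + 1.5·135 + 5.7·153) / 14.7 = 2780.8 / 14.7 ≈ 189.17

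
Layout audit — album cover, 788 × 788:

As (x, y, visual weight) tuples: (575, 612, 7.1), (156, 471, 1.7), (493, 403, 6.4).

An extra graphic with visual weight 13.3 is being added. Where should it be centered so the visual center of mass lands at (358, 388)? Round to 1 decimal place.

With the extra graphic, Σw becomes 7.1 + 1.7 + 6.4 + 13.3 = 28.5.
x: target moment 28.5×358 = 10203.0; current 7.1·575 + 1.7·156 + 6.4·493 = 7502.9; the extra graphic supplies 2700.1, so x = 2700.1/13.3 ≈ 203.02.
y: target moment 28.5×388 = 11058.0; current 7.1·612 + 1.7·471 + 6.4·403 = 7725.1; the extra graphic supplies 3332.9, so y = 3332.9/13.3 ≈ 250.59.

(203.0, 250.6)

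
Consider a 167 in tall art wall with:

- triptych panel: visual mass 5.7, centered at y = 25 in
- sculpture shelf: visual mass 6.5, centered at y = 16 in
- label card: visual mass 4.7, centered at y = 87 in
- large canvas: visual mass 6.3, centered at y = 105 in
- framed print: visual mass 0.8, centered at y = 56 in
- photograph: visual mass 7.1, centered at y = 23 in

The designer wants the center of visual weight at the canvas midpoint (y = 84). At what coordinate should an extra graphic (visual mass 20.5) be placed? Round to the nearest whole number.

y ≈ 137

After adding the extra graphic, total weight = 5.7 + 6.5 + 4.7 + 6.3 + 0.8 + 7.1 + 20.5 = 51.6.
y: target moment 51.6×84 = 4334.4; current 5.7·25 + 6.5·16 + 4.7·87 + 6.3·105 + 0.8·56 + 7.1·23 = 1525.0; the extra graphic supplies 2809.4, so y = 2809.4/20.5 ≈ 137.04.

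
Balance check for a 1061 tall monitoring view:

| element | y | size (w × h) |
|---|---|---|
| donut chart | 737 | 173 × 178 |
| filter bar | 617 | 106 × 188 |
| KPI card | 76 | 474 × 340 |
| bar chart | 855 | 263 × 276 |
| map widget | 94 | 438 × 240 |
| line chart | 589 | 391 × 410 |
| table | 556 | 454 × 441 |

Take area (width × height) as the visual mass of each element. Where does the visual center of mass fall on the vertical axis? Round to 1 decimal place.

y ≈ 433.2

Taking area as weight: donut chart 173·178 = 30794, filter bar 106·188 = 19928, KPI card 474·340 = 161160, bar chart 263·276 = 72588, map widget 438·240 = 105120, line chart 391·410 = 160310, table 454·441 = 200214. Sum 750114.
Σw·y = 30794·737 + 19928·617 + 161160·76 + 72588·855 + 105120·94 + 160310·589 + 200214·556 = 324924508, so ȳ = 324924508/750114 ≈ 433.17.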